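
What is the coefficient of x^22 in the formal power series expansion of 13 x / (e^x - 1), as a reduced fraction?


The exponential generating function for Bernoulli numbers is
x / (e^x - 1) = sum_{k>=0} B_k x^k / k!.
So the coefficient of x^22 in 13 x / (e^x - 1) is 13 B_22 / 22!.
Computing: B_22 = 854513/138, 22! = 1124000727777607680000, giving
13 * 854513/138 / 1124000727777607680000 = 77683/1084700003030138880000.

77683/1084700003030138880000


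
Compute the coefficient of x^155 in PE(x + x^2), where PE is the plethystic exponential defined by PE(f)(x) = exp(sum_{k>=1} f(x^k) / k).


With f(x) = x + x^2, the exponent is sum_{k>=1} (x^k + x^(2k)) / k = -ln(1 - x) - ln(1 - x^2). Exponentiating:
PE(x + x^2) = 1 / ((1 - x)(1 - x^2)).
This is the generating function for partitions of n into parts of size 1 or 2. The number of 2's can be any j in 0..77, and the rest are 1's, so
[x^155] = floor(155/2) + 1 = 78.

78


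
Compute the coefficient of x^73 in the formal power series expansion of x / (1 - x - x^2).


Let f(x) = sum_{k>=0} a_k x^k. Multiplying f(x) * (1 - x - x^2) = x and matching coefficients gives a_0 = 0, a_1 = 1, and a_k = a_{k-1} + a_{k-2} for k >= 2. These are the Fibonacci numbers F_k.
Iterating from F_0 = 0, F_1 = 1:
F_0=0, F_1=1, F_2=1, F_3=2, F_4=3, F_5=5, F_6=8, F_7=13, F_8=21, F_9=34, ...
F_73 = 806515533049393.

806515533049393


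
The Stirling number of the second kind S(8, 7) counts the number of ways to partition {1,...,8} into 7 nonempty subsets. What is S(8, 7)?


Using the explicit formula S(n,k) = (1/k!) sum_{j=0}^{k} (-1)^(k-j) C(k,j) j^n:
S(8, 7) = 28
Equivalently, S(n,k) is n! times the coefficient of x^n in the EGF (e^x - 1)^k / k!.

28


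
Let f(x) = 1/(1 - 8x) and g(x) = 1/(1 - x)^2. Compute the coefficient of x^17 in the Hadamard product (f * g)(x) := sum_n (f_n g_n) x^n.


f has coefficients f_k = 8^k. For g = 1/(1 - x)^2 the coefficient is g_k = C(k + 1, 1) = k + 1. The Hadamard coefficient is (f * g)_k = 8^k * (k + 1).
For k = 17: 8^17 * 18 = 2251799813685248 * 18 = 40532396646334464.

40532396646334464


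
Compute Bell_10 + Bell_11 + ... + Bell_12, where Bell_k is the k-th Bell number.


Recall Bell_k counts set partitions of a k-set (with Bell_0 = 1 by convention).
Bell_10 through Bell_12: 115975, 678570, 4213597
Sum = 115975 + 678570 + 4213597 = 5008142.

5008142


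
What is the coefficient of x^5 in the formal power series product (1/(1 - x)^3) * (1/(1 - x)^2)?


Combine the factors: (1/(1 - x)^3) * (1/(1 - x)^2) = 1/(1 - x)^5.
Then use 1/(1 - x)^r = sum_{k>=0} C(k + r - 1, r - 1) x^k with r = 5 and k = 5:
C(9, 4) = 126.

126


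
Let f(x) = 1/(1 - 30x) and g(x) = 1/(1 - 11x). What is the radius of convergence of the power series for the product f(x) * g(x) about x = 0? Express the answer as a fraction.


The radius of 1/(1 - 30x) is 1/30 (nearest singularity at x = 1/30), and the radius of 1/(1 - 11x) is 1/11.
The product f(x)*g(x) = 1/((1 - 30x)(1 - 11x)) has singularities at both 1/30 and 1/11, so its radius of convergence is the distance to the nearest one:
min(1/30, 1/11) = 1/30.

1/30


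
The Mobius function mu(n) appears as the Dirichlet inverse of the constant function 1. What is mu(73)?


73 = 73 (all distinct primes).
mu(73) = (-1)^1 = -1

-1


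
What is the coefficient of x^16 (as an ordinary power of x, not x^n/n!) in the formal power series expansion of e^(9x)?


The exponential series is e^y = sum_{k>=0} y^k / k!. Substituting y = 9x gives
e^(9x) = sum_{k>=0} 9^k x^k / k!.
So the coefficient of x^n is a^n/n! with a = 9, n = 16:
9^16 / 16! = 1853020188851841/20922789888000 = 2541865828329/28700672000

2541865828329/28700672000


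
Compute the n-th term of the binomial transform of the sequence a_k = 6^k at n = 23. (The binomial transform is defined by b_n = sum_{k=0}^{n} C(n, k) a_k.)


With a_k = 6^k, b_n = sum_{k=0}^{n} C(n, k) 6^k = (1 + 6)^n by the binomial theorem.
For n = 23: (1 + 6)^23 = 7^23 = 27368747340080916343.

27368747340080916343


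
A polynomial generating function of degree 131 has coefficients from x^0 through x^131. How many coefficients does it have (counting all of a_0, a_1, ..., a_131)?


A polynomial of degree 131 takes the form a_0 + a_1 x + ... + a_131 x^131.
The number of coefficients is 131 + 1 = 132.

132


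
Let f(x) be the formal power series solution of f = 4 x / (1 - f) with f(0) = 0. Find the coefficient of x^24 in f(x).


Apply Lagrange inversion: f = 4 x * phi(f) with phi(t) = 1/(1 - t), so
[x^n] f = 4^n * (1/n) [t^(n-1)] phi(t)^n = 4^n * (1/n) [t^(n-1)] (1 - t)^(-n) = 4^n * (1/n) C(2n - 2, n - 1) = 4^n * C_{n-1}.
For n = 24: C_23 = C(46, 23) / 24 = 8233430727600/24 = 343059613650.
With the 4^24 = 281474976710656 factor, the coefficient is 281474976710656 * 343059613650 = 96562696762500395198054400.

96562696762500395198054400


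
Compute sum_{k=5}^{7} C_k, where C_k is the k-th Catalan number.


C_5 through C_7: 42, 132, 429
Sum = 42 + 132 + 429
= 603

603


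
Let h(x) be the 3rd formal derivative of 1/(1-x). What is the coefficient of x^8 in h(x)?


Differentiating 3 times: d^3/dx^3 [1/(1-x)] = 3!/(1-x)^4.
The expansion 1/(1-x)^4 = sum_{k>=0} C(k+3, 3) x^k, so the coefficient of x^n in 3!/(1-x)^4 is 3! * C(n+3, 3).
For n = 8: 6 * C(11, 3) = 6 * 165 = 990

990


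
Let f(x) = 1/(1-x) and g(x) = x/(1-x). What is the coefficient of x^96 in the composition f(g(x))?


First simplify the composition: f(g(x)) = 1/(1 - x/(1-x)) = (1-x)/((1-x) - x) = (1-x)/(1-2x).
Now extract the coefficient. Write (1-x)/(1-2x) = 1/(1-2x) - x/(1-2x).
The coefficient of x^n in 1/(1-2x) is 2^n, and in x/(1-2x) is 2^(n-1) (for n >= 1).
So the coefficient of x^96 is 2^96 - 2^95 = 79228162514264337593543950336 - 39614081257132168796771975168 = 39614081257132168796771975168.

39614081257132168796771975168


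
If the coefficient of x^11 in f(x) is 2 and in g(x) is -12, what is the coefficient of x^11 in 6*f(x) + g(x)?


Scalar multiplication scales coefficients: 6 * 2 = 12.
Then add the g coefficient: 12 + -12
= 0

0


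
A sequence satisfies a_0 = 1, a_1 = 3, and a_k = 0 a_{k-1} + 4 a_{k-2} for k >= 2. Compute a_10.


The characteristic equation is t^2 - 0 t - 4 = 0, with roots r_1 = 2 and r_2 = -2 (so c_1 = r_1 + r_2, c_2 = -r_1 r_2 as required).
One can use the closed form a_n = A r_1^n + B r_2^n, but direct iteration is more reliable:
a_0 = 1, a_1 = 3, a_2 = 4, a_3 = 12, a_4 = 16, a_5 = 48, a_6 = 64, a_7 = 192, a_8 = 256, a_9 = 768, a_10 = 1024.
So a_10 = 1024.

1024


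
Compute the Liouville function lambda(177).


The Liouville function is lambda(k) = (-1)^Omega(k), where Omega(k) counts the prime factors of k with multiplicity.
Factoring: 177 = 3 * 59, so Omega(177) = 2.
lambda(177) = (-1)^2 = 1.

1


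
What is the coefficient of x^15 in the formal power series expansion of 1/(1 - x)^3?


The negative binomial / multiset identity is
1/(1 - x)^r = sum_{k>=0} C(k + r - 1, r - 1) x^k.
Here r = 3 and k = 15, so the coefficient is
C(15 + 2, 2) = C(17, 2)
= 136

136


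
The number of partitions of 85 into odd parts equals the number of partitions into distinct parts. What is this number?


Computing partitions of 85 into odd parts (1, 3, 5, ...):
Using the generating function prod_{k>=0} 1/(1-x^(2k+1)),
the count is 121792

121792


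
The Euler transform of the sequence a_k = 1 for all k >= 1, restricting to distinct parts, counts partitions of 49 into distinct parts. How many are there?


Partitions of 49 into distinct parts can be computed via generating function.
Product (1+x)(1+x^2)(1+x^3)...
The coefficient of x^49 = 3264

3264


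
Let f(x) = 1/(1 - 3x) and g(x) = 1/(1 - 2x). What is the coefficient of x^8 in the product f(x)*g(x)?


The coefficient of x^n in f*g is the Cauchy product: sum_{k=0}^{n} a^k * b^(n-k).
With a=3, b=2, n=8:
sum_{k=0}^{8} 3^k * 2^(8-k)
= 19171

19171


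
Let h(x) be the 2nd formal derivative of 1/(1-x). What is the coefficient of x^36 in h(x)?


Differentiating 2 times: d^2/dx^2 [1/(1-x)] = 2!/(1-x)^3.
The expansion 1/(1-x)^3 = sum_{k>=0} C(k+2, 2) x^k, so the coefficient of x^n in 2!/(1-x)^3 is 2! * C(n+2, 2).
For n = 36: 2 * C(38, 2) = 2 * 703 = 1406

1406


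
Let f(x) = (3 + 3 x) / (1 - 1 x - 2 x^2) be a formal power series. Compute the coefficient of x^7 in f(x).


Write f(x) = sum_{k>=0} a_k x^k. Multiplying both sides by 1 - 1 x - 2 x^2 gives
(1 - 1 x - 2 x^2) sum_{k>=0} a_k x^k = 3 + 3 x.
Matching coefficients:
 x^0: a_0 = 3
 x^1: a_1 - 1 a_0 = 3  =>  a_1 = 1*3 + 3 = 6
 x^k (k >= 2): a_k = 1 a_{k-1} + 2 a_{k-2}.
Iterating: a_2 = 12, a_3 = 24, a_4 = 48, a_5 = 96, a_6 = 192, a_7 = 384.
So the coefficient of x^7 is 384.

384


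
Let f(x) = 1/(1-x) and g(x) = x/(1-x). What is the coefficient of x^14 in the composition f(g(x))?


First simplify the composition: f(g(x)) = 1/(1 - x/(1-x)) = (1-x)/((1-x) - x) = (1-x)/(1-2x).
Now extract the coefficient. Write (1-x)/(1-2x) = 1/(1-2x) - x/(1-2x).
The coefficient of x^n in 1/(1-2x) is 2^n, and in x/(1-2x) is 2^(n-1) (for n >= 1).
So the coefficient of x^14 is 2^14 - 2^13 = 16384 - 8192 = 8192.

8192


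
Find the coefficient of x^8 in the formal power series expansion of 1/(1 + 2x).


Write 1/(1 + c x) = 1/(1 - (-c) x) and apply the geometric-series identity
1/(1 - y) = sum_{k>=0} y^k to get 1/(1 + c x) = sum_{k>=0} (-c)^k x^k.
So the coefficient of x^k is (-c)^k = (-1)^k * c^k.
Here c = 2 and k = 8:
(-2)^8 = 1 * 256 = 256

256


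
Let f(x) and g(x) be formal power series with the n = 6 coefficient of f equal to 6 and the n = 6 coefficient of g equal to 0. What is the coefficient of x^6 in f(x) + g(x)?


Addition of formal power series is termwise.
The coefficient of x^6 in f + g = 6 + 0
= 6

6


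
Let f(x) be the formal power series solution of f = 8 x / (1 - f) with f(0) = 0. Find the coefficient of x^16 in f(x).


Apply Lagrange inversion: f = 8 x * phi(f) with phi(t) = 1/(1 - t), so
[x^n] f = 8^n * (1/n) [t^(n-1)] phi(t)^n = 8^n * (1/n) [t^(n-1)] (1 - t)^(-n) = 8^n * (1/n) C(2n - 2, n - 1) = 8^n * C_{n-1}.
For n = 16: C_15 = C(30, 15) / 16 = 155117520/16 = 9694845.
With the 8^16 = 281474976710656 factor, the coefficient is 281474976710656 * 9694845 = 2728856270588419768320.

2728856270588419768320


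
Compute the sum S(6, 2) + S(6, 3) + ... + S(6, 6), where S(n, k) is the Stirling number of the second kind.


By definition, S(n, k) counts partitions of an n-set into exactly k nonempty blocks.
Computing row n = 6 for k = 2..6:
S(6, k): 31, 90, 65, 15, 1
Sum = 202.

202


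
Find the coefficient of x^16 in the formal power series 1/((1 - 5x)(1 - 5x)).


By partial fractions or Cauchy convolution:
The coefficient equals sum_{k=0}^{16} 5^k * 5^(16-k).
= 2593994140625

2593994140625


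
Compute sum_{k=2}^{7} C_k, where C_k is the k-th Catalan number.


C_2 through C_7: 2, 5, 14, 42, 132, 429
Sum = 2 + 5 + 14 + 42 + 132 + 429
= 624

624


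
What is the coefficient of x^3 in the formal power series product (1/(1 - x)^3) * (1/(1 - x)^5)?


Combine the factors: (1/(1 - x)^3) * (1/(1 - x)^5) = 1/(1 - x)^8.
Then use 1/(1 - x)^r = sum_{k>=0} C(k + r - 1, r - 1) x^k with r = 8 and k = 3:
C(10, 7) = 120.

120


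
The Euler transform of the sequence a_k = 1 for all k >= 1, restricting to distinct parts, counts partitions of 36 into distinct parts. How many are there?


Partitions of 36 into distinct parts can be computed via generating function.
Product (1+x)(1+x^2)(1+x^3)...
The coefficient of x^36 = 668

668


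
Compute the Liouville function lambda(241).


The Liouville function is lambda(k) = (-1)^Omega(k), where Omega(k) counts the prime factors of k with multiplicity.
Factoring: 241 = 241, so Omega(241) = 1.
lambda(241) = (-1)^1 = -1.

-1


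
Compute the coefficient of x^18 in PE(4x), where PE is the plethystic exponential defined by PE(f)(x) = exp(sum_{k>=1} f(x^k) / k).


With f(x) = 4x, the exponent is sum_{k>=1} 4 x^k / k = 4 * (-ln(1 - x)). Exponentiating:
PE(4x) = exp(-4 ln(1 - x)) = 1/(1 - x)^4.
By the negative binomial expansion, [x^n] 1/(1 - x)^4 = C(n + 3, 3).
For n = 18: C(21, 3) = 1330.

1330


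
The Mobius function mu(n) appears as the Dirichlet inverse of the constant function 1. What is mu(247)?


247 = 13 * 19 (all distinct primes).
mu(247) = (-1)^2 = 1

1


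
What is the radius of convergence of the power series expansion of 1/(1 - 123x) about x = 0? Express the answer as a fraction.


Expanding 1/(1 - 123x) = sum_{k>=0} 123^k x^k, the series converges when |123x| < 1, i.e., |x| < 1/123.
So the radius of convergence is 1/123 = 1/123.

1/123


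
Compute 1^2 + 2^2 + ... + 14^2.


This power sum has a closed form given by Faulhaber's formula
sum_{k=1}^{m} k^p = (1 / (p + 1)) * sum_{j=0}^{p} C(p + 1, j) B_j m^(p + 1 - j),
but for small m direct computation is fastest:
1 + 4 + 9 + 16 + 25 + 36 + 49 + 64 + 81 + 100 + 121 + 144 + 169 + 196 = 1015.

1015


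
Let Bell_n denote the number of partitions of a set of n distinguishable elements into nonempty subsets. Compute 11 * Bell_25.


Bell_25 can be computed from the Bell triangle or from Dobinski's identity Bell_n = (1/e) * sum_{k>=0} k^n / k!.
Computing Bell_25 = 4638590332229999353.
Then 11 * 4638590332229999353 = 51024493654529992883.

51024493654529992883


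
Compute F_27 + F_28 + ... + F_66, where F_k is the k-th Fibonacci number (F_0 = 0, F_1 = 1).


Use the identity sum_{k=0}^{N} F_k = F_{N+2} - 1 (which follows from F_{k+2} - F_{k+1} = F_k). Then
sum_{k=27}^{66} F_k = (F_{68} - 1) - (F_{28} - 1) = F_{68} - F_{28}.
Computing: F_{68} = 72723460248141, F_{28} = 317811, so
Sum = 72723460248141 - 317811 = 72723459930330.

72723459930330


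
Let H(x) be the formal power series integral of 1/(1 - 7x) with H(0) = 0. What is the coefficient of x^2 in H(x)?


1/(1 - 7x) = sum_{k>=0} 7^k x^k. Integrating termwise with H(0) = 0:
H(x) = sum_{k>=0} 7^k x^(k+1) / (k+1) = sum_{m>=1} 7^(m-1) x^m / m.
For m = 2: 7^1/2 = 7/2 = 7/2.

7/2


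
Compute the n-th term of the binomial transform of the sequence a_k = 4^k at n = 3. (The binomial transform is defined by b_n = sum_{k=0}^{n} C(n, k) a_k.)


With a_k = 4^k, b_n = sum_{k=0}^{n} C(n, k) 4^k = (1 + 4)^n by the binomial theorem.
For n = 3: (1 + 4)^3 = 5^3 = 125.

125


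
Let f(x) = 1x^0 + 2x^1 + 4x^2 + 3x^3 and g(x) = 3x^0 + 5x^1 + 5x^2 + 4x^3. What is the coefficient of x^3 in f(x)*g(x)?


Cauchy product at x^3:
1*4 + 2*5 + 4*5 + 3*3
= 43

43


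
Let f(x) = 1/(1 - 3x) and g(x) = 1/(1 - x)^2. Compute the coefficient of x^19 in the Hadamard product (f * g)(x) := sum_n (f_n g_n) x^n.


f has coefficients f_k = 3^k. For g = 1/(1 - x)^2 the coefficient is g_k = C(k + 1, 1) = k + 1. The Hadamard coefficient is (f * g)_k = 3^k * (k + 1).
For k = 19: 3^19 * 20 = 1162261467 * 20 = 23245229340.

23245229340


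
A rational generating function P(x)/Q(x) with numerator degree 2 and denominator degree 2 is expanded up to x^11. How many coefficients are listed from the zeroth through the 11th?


Expanding up to x^11 gives the coefficients for x^0, x^1, ..., x^11.
That is 11 + 1 = 12 coefficients in total.

12


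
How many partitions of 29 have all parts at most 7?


Using the generating function (1-x)^(-1)(1-x^2)^(-1)...(1-x^7)^(-1),
the coefficient of x^29 counts these restricted partitions.
Result = 1579

1579


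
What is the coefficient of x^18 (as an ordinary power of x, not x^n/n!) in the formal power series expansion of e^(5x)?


The exponential series is e^y = sum_{k>=0} y^k / k!. Substituting y = 5x gives
e^(5x) = sum_{k>=0} 5^k x^k / k!.
So the coefficient of x^n is a^n/n! with a = 5, n = 18:
5^18 / 18! = 3814697265625/6402373705728000 = 30517578125/51218989645824

30517578125/51218989645824


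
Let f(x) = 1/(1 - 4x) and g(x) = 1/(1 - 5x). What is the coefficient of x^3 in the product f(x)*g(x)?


The coefficient of x^n in f*g is the Cauchy product: sum_{k=0}^{n} a^k * b^(n-k).
With a=4, b=5, n=3:
sum_{k=0}^{3} 4^k * 5^(3-k)
= 369

369


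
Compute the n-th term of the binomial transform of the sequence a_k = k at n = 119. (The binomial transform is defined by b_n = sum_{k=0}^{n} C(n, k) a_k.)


With a_k = k, b_n = sum_{k=0}^{n} C(n, k) k. Using k * C(n, k) = n * C(n-1, k-1) gives b_n = n * sum_{k>=1} C(n-1, k-1) = n * 2^(n-1).
For n = 119: 119 * 2^118 = 119 * 332306998946228968225951765070086144 = 39544532874601247218888260043340251136.

39544532874601247218888260043340251136


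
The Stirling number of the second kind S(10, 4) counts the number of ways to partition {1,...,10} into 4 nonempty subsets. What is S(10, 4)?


Using the explicit formula S(n,k) = (1/k!) sum_{j=0}^{k} (-1)^(k-j) C(k,j) j^n:
S(10, 4) = 34105
Equivalently, S(n,k) is n! times the coefficient of x^n in the EGF (e^x - 1)^k / k!.

34105


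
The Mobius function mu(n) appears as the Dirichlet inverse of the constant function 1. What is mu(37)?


37 = 37 (all distinct primes).
mu(37) = (-1)^1 = -1

-1


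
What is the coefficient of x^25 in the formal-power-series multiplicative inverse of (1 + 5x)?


The inverse is 1/(1 + 5x). Apply the geometric identity 1/(1 - y) = sum_{k>=0} y^k with y = -5x:
1/(1 + 5x) = sum_{k>=0} (-5)^k x^k.
So the coefficient of x^25 is (-5)^25 = -298023223876953125.

-298023223876953125


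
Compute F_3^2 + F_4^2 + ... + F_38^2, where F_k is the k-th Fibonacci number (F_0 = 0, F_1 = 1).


There is a standard identity sum_{k=0}^{N} F_k^2 = F_N * F_{N+1} (proved inductively from the telescoping relation F_k^2 = F_k F_{k+1} - F_{k-1} F_k). Then
sum_{k=3}^{38} F_k^2 = F_38 F_39 - F_2 F_3.
Computing: F_38 = 39088169, F_39 = 63245986, F_2 = 1, F_3 = 2.
Sum = 39088169 * 63245986 - 1 * 2 = 2472169789339632.

2472169789339632


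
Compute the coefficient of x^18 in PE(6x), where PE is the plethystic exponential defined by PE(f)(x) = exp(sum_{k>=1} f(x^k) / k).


With f(x) = 6x, the exponent is sum_{k>=1} 6 x^k / k = 6 * (-ln(1 - x)). Exponentiating:
PE(6x) = exp(-6 ln(1 - x)) = 1/(1 - x)^6.
By the negative binomial expansion, [x^n] 1/(1 - x)^6 = C(n + 5, 5).
For n = 18: C(23, 5) = 33649.

33649


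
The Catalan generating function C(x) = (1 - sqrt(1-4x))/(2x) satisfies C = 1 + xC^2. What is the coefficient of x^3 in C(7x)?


Substituting x -> 7x scales the n-th coefficient by 7^n, so [x^3] C(7x) = 7^3 * C_3.
C_3 = C(2*3, 3)/(4) = 20/4 = 5.
So 7^3 * 5 = 343 * 5 = 1715.

1715


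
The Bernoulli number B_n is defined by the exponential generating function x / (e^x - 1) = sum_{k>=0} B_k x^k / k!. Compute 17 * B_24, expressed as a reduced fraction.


Bernoulli numbers can also be computed recursively via B_0 = 1 and sum_{j=0}^{m} C(m+1, j) B_j = 0 for m >= 1. Odd-index Bernoulli numbers vanish for k >= 3.
Computing B_24 = -236364091/2730, so 17 * B_24 = 17 * -236364091/2730 = -4018189547/2730.

-4018189547/2730


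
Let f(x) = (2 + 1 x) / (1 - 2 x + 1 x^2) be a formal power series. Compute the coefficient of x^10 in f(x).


Write f(x) = sum_{k>=0} a_k x^k. Multiplying both sides by 1 - 2 x + 1 x^2 gives
(1 - 2 x + 1 x^2) sum_{k>=0} a_k x^k = 2 + 1 x.
Matching coefficients:
 x^0: a_0 = 2
 x^1: a_1 - 2 a_0 = 1  =>  a_1 = 2*2 + 1 = 5
 x^k (k >= 2): a_k = 2 a_{k-1} - 1 a_{k-2}.
Iterating: a_2 = 8, a_3 = 11, a_4 = 14, a_5 = 17, a_6 = 20, a_7 = 23, a_8 = 26, a_9 = 29, a_10 = 32.
So the coefficient of x^10 is 32.

32


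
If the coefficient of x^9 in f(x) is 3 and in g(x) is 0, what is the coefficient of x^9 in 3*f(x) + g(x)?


Scalar multiplication scales coefficients: 3 * 3 = 9.
Then add the g coefficient: 9 + 0
= 9

9


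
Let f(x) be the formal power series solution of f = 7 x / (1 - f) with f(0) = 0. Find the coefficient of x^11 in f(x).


Apply Lagrange inversion: f = 7 x * phi(f) with phi(t) = 1/(1 - t), so
[x^n] f = 7^n * (1/n) [t^(n-1)] phi(t)^n = 7^n * (1/n) [t^(n-1)] (1 - t)^(-n) = 7^n * (1/n) C(2n - 2, n - 1) = 7^n * C_{n-1}.
For n = 11: C_10 = C(20, 10) / 11 = 184756/11 = 16796.
With the 7^11 = 1977326743 factor, the coefficient is 1977326743 * 16796 = 33211179975428.

33211179975428


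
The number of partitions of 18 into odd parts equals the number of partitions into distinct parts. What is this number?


Computing partitions of 18 into odd parts (1, 3, 5, ...):
Using the generating function prod_{k>=0} 1/(1-x^(2k+1)),
the count is 46

46


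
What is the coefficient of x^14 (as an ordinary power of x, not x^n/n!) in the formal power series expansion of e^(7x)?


The exponential series is e^y = sum_{k>=0} y^k / k!. Substituting y = 7x gives
e^(7x) = sum_{k>=0} 7^k x^k / k!.
So the coefficient of x^n is a^n/n! with a = 7, n = 14:
7^14 / 14! = 678223072849/87178291200 = 13841287201/1779148800

13841287201/1779148800


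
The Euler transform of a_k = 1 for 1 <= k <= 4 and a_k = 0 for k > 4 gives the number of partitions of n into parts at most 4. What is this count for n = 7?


Partitions of 7 into parts at most 4:
Using generating function (1-x)^(-1)(1-x^2)^(-1)...(1-x^4)^(-1),
the coefficient of x^7 = 11

11


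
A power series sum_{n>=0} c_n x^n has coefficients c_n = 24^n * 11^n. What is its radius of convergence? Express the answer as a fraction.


By the root test (Cauchy-Hadamard), the radius is R = 1 / limsup_n |c_n|^(1/n).
Here |c_n|^(1/n) = (24^n * 11^n)^(1/n) = 24 * 11 = 264 for all n.
So R = 1/264 = 1/264.

1/264


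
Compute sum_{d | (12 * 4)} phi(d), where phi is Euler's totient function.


First, 12 * 4 = 48. One classical identity is sum_{d | n} phi(d) = n (each k in [1, n] has a unique gcd with n, and among the k's with gcd(k, n) = n/d there are phi(d) of them). So the sum equals 48. We also verify directly:
Divisors of 48: 1, 2, 3, 4, 6, 8, 12, 16, 24, 48.
phi values: 1, 1, 2, 2, 2, 4, 4, 8, 8, 16.
Sum = 48.

48


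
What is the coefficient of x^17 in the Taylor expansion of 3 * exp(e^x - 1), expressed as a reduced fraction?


exp(e^x - 1) = sum_{k>=0} Bell_k x^k / k!, where Bell_k is the k-th Bell number.
So the coefficient of x^17 is 3 * Bell_17 / 17!.
Computing: Bell_17 = 82864869804 and 17! = 355687428096000, giving
3 * 82864869804/355687428096000 = 255755771/365933568000.

255755771/365933568000


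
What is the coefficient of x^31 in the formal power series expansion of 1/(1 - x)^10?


The negative binomial / multiset identity is
1/(1 - x)^r = sum_{k>=0} C(k + r - 1, r - 1) x^k.
Here r = 10 and k = 31, so the coefficient is
C(31 + 9, 9) = C(40, 9)
= 273438880

273438880


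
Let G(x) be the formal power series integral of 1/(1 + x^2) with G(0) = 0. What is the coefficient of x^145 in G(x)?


1/(1 + x^2) = sum_{j>=0} (-1)^j x^(2j). Integrating termwise with G(0) = 0:
G(x) = sum_{j>=0} (-1)^j x^(2j+1) / (2j+1) = arctan(x).
Only odd powers are nonzero. For x^145 write 145 = 2*72 + 1, giving
(-1)^72 / 145 = 1/145 = 1/145.

1/145


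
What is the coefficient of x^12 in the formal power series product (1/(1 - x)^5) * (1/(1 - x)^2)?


Combine the factors: (1/(1 - x)^5) * (1/(1 - x)^2) = 1/(1 - x)^7.
Then use 1/(1 - x)^r = sum_{k>=0} C(k + r - 1, r - 1) x^k with r = 7 and k = 12:
C(18, 6) = 18564.

18564


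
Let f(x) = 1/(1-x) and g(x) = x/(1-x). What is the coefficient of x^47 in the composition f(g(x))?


First simplify the composition: f(g(x)) = 1/(1 - x/(1-x)) = (1-x)/((1-x) - x) = (1-x)/(1-2x).
Now extract the coefficient. Write (1-x)/(1-2x) = 1/(1-2x) - x/(1-2x).
The coefficient of x^n in 1/(1-2x) is 2^n, and in x/(1-2x) is 2^(n-1) (for n >= 1).
So the coefficient of x^47 is 2^47 - 2^46 = 140737488355328 - 70368744177664 = 70368744177664.

70368744177664


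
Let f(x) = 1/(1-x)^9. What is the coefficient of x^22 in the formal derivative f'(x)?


Differentiate: d/dx [ 1/(1-x)^r ] = r / (1-x)^(r+1).
Here r = 9, so f'(x) = 9 / (1-x)^10.
The expansion of 1/(1-x)^(r+1) has coefficient of x^n equal to C(n+r, r).
So the coefficient of x^22 in f'(x) is
9 * C(31, 9) = 9 * 20160075 = 181440675

181440675


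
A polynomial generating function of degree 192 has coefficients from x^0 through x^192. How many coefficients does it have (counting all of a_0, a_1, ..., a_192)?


A polynomial of degree 192 takes the form a_0 + a_1 x + ... + a_192 x^192.
The number of coefficients is 192 + 1 = 193.

193


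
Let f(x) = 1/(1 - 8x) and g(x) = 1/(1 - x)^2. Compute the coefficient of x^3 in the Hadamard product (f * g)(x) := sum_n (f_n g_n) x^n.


f has coefficients f_k = 8^k. For g = 1/(1 - x)^2 the coefficient is g_k = C(k + 1, 1) = k + 1. The Hadamard coefficient is (f * g)_k = 8^k * (k + 1).
For k = 3: 8^3 * 4 = 512 * 4 = 2048.

2048


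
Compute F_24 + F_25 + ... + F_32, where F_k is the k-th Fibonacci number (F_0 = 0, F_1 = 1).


Use the identity sum_{k=0}^{N} F_k = F_{N+2} - 1 (which follows from F_{k+2} - F_{k+1} = F_k). Then
sum_{k=24}^{32} F_k = (F_{34} - 1) - (F_{25} - 1) = F_{34} - F_{25}.
Computing: F_{34} = 5702887, F_{25} = 75025, so
Sum = 5702887 - 75025 = 5627862.

5627862


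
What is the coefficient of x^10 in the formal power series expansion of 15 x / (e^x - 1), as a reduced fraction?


The exponential generating function for Bernoulli numbers is
x / (e^x - 1) = sum_{k>=0} B_k x^k / k!.
So the coefficient of x^10 in 15 x / (e^x - 1) is 15 B_10 / 10!.
Computing: B_10 = 5/66, 10! = 3628800, giving
15 * 5/66 / 3628800 = 1/3193344.

1/3193344


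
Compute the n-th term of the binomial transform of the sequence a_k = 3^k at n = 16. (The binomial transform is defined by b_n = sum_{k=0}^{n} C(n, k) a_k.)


With a_k = 3^k, b_n = sum_{k=0}^{n} C(n, k) 3^k = (1 + 3)^n by the binomial theorem.
For n = 16: (1 + 3)^16 = 4^16 = 4294967296.

4294967296


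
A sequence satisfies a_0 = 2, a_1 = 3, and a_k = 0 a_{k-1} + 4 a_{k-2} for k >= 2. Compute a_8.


The characteristic equation is t^2 - 0 t - 4 = 0, with roots r_1 = 2 and r_2 = -2 (so c_1 = r_1 + r_2, c_2 = -r_1 r_2 as required).
One can use the closed form a_n = A r_1^n + B r_2^n, but direct iteration is more reliable:
a_0 = 2, a_1 = 3, a_2 = 8, a_3 = 12, a_4 = 32, a_5 = 48, a_6 = 128, a_7 = 192, a_8 = 512.
So a_8 = 512.

512


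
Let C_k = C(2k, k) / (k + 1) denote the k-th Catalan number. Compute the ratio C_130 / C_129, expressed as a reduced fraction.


Using C_k = (2k)! / (k! (k+1)!), the ratio C_{k+1}/C_k simplifies to
C_{k+1}/C_k = [(2k+2)! / ((k+1)! (k+2)!)] * [k! (k+1)! / (2k)!]
 = (2k+2)(2k+1) / ((k+1)(k+2)) = 2(2k+1) / (k+2).
For k = 129: 2(2*129 + 1) / (129 + 2) = 518/131 = 518/131.

518/131


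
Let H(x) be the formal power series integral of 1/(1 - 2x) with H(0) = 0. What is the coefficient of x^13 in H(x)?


1/(1 - 2x) = sum_{k>=0} 2^k x^k. Integrating termwise with H(0) = 0:
H(x) = sum_{k>=0} 2^k x^(k+1) / (k+1) = sum_{m>=1} 2^(m-1) x^m / m.
For m = 13: 2^12/13 = 4096/13 = 4096/13.

4096/13


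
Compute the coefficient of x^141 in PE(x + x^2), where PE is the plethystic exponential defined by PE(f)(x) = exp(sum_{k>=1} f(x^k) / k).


With f(x) = x + x^2, the exponent is sum_{k>=1} (x^k + x^(2k)) / k = -ln(1 - x) - ln(1 - x^2). Exponentiating:
PE(x + x^2) = 1 / ((1 - x)(1 - x^2)).
This is the generating function for partitions of n into parts of size 1 or 2. The number of 2's can be any j in 0..70, and the rest are 1's, so
[x^141] = floor(141/2) + 1 = 71.

71


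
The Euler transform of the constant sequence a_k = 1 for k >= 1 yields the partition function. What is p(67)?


The Euler transform converts the sequence a_k = 1 into the number of integer partitions.
Using the recurrence or dynamic programming:
p(67) = 2679689

2679689


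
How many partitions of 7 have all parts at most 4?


Using the generating function (1-x)^(-1)(1-x^2)^(-1)...(1-x^4)^(-1),
the coefficient of x^7 counts these restricted partitions.
Result = 11

11


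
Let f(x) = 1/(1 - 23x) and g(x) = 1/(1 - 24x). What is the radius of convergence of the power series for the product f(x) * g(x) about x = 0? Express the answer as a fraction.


The radius of 1/(1 - 23x) is 1/23 (nearest singularity at x = 1/23), and the radius of 1/(1 - 24x) is 1/24.
The product f(x)*g(x) = 1/((1 - 23x)(1 - 24x)) has singularities at both 1/23 and 1/24, so its radius of convergence is the distance to the nearest one:
min(1/23, 1/24) = 1/24.

1/24


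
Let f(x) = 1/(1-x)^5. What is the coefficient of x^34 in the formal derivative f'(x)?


Differentiate: d/dx [ 1/(1-x)^r ] = r / (1-x)^(r+1).
Here r = 5, so f'(x) = 5 / (1-x)^6.
The expansion of 1/(1-x)^(r+1) has coefficient of x^n equal to C(n+r, r).
So the coefficient of x^34 in f'(x) is
5 * C(39, 5) = 5 * 575757 = 2878785

2878785


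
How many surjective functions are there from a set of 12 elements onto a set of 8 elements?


By inclusion-exclusion on which target elements are missed, the number of surjections from an n-set onto a k-set is
surj(n, k) = sum_{j=0}^{k} (-1)^j C(k, j) (k - j)^n.
Equivalently surj(n, k) = k! * S(n, k), where S(n, k) is the Stirling number of the second kind.
For n = 12, k = 8:
S(12, 8) = 159027, so
surj = 8! * 159027 = 40320 * 159027 = 6411968640.

6411968640


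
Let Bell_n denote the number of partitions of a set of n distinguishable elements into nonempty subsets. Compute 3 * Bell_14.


Bell_14 can be computed from the Bell triangle or from Dobinski's identity Bell_n = (1/e) * sum_{k>=0} k^n / k!.
Computing Bell_14 = 190899322.
Then 3 * 190899322 = 572697966.

572697966


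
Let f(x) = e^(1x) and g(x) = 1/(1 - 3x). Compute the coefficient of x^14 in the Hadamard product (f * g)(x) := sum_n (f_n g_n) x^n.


Expanding: f_k = 1^k/k! (from e^(1x)) and g_k = 3^k (from 1/(1 - 3x)). So the Hadamard coefficient (f * g)_k = 1^k 3^k / k! = (3)^k / k!.
For k = 14: 3^14/14! = 4782969/87178291200 = 19683/358758400.

19683/358758400


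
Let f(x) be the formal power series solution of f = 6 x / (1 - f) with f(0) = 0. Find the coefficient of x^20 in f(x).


Apply Lagrange inversion: f = 6 x * phi(f) with phi(t) = 1/(1 - t), so
[x^n] f = 6^n * (1/n) [t^(n-1)] phi(t)^n = 6^n * (1/n) [t^(n-1)] (1 - t)^(-n) = 6^n * (1/n) C(2n - 2, n - 1) = 6^n * C_{n-1}.
For n = 20: C_19 = C(38, 19) / 20 = 35345263800/20 = 1767263190.
With the 6^20 = 3656158440062976 factor, the coefficient is 3656158440062976 * 1767263190 = 6461394227931118766653440.

6461394227931118766653440


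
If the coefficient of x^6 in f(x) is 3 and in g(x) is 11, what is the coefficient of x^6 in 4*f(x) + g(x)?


Scalar multiplication scales coefficients: 4 * 3 = 12.
Then add the g coefficient: 12 + 11
= 23

23


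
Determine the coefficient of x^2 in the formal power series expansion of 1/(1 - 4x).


The geometric series identity gives 1/(1 - c x) = sum_{k>=0} c^k x^k, so the coefficient of x^k is c^k.
Here c = 4 and k = 2.
Computing: 4^2 = 16

16


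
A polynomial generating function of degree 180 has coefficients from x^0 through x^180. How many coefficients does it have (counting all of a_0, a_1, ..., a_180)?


A polynomial of degree 180 takes the form a_0 + a_1 x + ... + a_180 x^180.
The number of coefficients is 180 + 1 = 181.

181


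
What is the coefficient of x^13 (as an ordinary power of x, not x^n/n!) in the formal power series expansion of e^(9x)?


The exponential series is e^y = sum_{k>=0} y^k / k!. Substituting y = 9x gives
e^(9x) = sum_{k>=0} 9^k x^k / k!.
So the coefficient of x^n is a^n/n! with a = 9, n = 13:
9^13 / 13! = 2541865828329/6227020800 = 10460353203/25625600

10460353203/25625600


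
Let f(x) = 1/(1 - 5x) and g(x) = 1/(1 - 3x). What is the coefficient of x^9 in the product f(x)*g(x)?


The coefficient of x^n in f*g is the Cauchy product: sum_{k=0}^{n} a^k * b^(n-k).
With a=5, b=3, n=9:
sum_{k=0}^{9} 5^k * 3^(9-k)
= 4853288

4853288


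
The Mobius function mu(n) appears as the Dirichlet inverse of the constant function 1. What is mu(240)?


240 has a squared prime factor, so mu(240) = 0.
Factorization reveals a repeated prime.

0


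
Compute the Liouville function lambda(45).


The Liouville function is lambda(k) = (-1)^Omega(k), where Omega(k) counts the prime factors of k with multiplicity.
Factoring: 45 = 3 * 3 * 5, so Omega(45) = 3.
lambda(45) = (-1)^3 = -1.

-1


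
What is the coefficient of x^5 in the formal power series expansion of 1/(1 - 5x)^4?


The general identity 1/(1 - c x)^r = sum_{k>=0} c^k C(k + r - 1, r - 1) x^k follows by substituting y = c x into 1/(1 - y)^r = sum_{k>=0} C(k + r - 1, r - 1) y^k.
For c = 5, r = 4, k = 5:
5^5 * C(8, 3) = 3125 * 56 = 175000.

175000


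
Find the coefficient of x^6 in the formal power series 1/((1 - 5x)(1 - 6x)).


By partial fractions or Cauchy convolution:
The coefficient equals sum_{k=0}^{6} 5^k * 6^(6-k).
= 201811

201811


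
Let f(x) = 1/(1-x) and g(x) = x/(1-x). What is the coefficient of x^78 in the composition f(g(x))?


First simplify the composition: f(g(x)) = 1/(1 - x/(1-x)) = (1-x)/((1-x) - x) = (1-x)/(1-2x).
Now extract the coefficient. Write (1-x)/(1-2x) = 1/(1-2x) - x/(1-2x).
The coefficient of x^n in 1/(1-2x) is 2^n, and in x/(1-2x) is 2^(n-1) (for n >= 1).
So the coefficient of x^78 is 2^78 - 2^77 = 302231454903657293676544 - 151115727451828646838272 = 151115727451828646838272.

151115727451828646838272


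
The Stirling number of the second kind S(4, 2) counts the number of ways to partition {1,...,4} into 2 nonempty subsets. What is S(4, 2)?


Using the explicit formula S(n,k) = (1/k!) sum_{j=0}^{k} (-1)^(k-j) C(k,j) j^n:
S(4, 2) = 7
Equivalently, S(n,k) is n! times the coefficient of x^n in the EGF (e^x - 1)^k / k!.

7


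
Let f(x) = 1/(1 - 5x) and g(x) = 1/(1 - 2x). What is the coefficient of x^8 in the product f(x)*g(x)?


The coefficient of x^n in f*g is the Cauchy product: sum_{k=0}^{n} a^k * b^(n-k).
With a=5, b=2, n=8:
sum_{k=0}^{8} 5^k * 2^(8-k)
= 650871

650871


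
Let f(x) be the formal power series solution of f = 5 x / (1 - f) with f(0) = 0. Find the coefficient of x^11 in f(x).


Apply Lagrange inversion: f = 5 x * phi(f) with phi(t) = 1/(1 - t), so
[x^n] f = 5^n * (1/n) [t^(n-1)] phi(t)^n = 5^n * (1/n) [t^(n-1)] (1 - t)^(-n) = 5^n * (1/n) C(2n - 2, n - 1) = 5^n * C_{n-1}.
For n = 11: C_10 = C(20, 10) / 11 = 184756/11 = 16796.
With the 5^11 = 48828125 factor, the coefficient is 48828125 * 16796 = 820117187500.

820117187500


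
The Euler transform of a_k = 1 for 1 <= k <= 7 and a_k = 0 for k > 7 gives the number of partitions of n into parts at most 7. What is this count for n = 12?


Partitions of 12 into parts at most 7:
Using generating function (1-x)^(-1)(1-x^2)^(-1)...(1-x^7)^(-1),
the coefficient of x^12 = 65

65


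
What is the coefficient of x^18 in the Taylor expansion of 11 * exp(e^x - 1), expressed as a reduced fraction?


exp(e^x - 1) = sum_{k>=0} Bell_k x^k / k!, where Bell_k is the k-th Bell number.
So the coefficient of x^18 is 11 * Bell_18 / 18!.
Computing: Bell_18 = 682076806159 and 18! = 6402373705728000, giving
11 * 682076806159/6402373705728000 = 97439543737/83147710464000.

97439543737/83147710464000


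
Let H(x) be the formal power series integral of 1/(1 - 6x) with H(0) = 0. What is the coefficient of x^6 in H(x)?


1/(1 - 6x) = sum_{k>=0} 6^k x^k. Integrating termwise with H(0) = 0:
H(x) = sum_{k>=0} 6^k x^(k+1) / (k+1) = sum_{m>=1} 6^(m-1) x^m / m.
For m = 6: 6^5/6 = 7776/6 = 1296.

1296


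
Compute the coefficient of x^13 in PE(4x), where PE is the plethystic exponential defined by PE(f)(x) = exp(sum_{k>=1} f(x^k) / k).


With f(x) = 4x, the exponent is sum_{k>=1} 4 x^k / k = 4 * (-ln(1 - x)). Exponentiating:
PE(4x) = exp(-4 ln(1 - x)) = 1/(1 - x)^4.
By the negative binomial expansion, [x^n] 1/(1 - x)^4 = C(n + 3, 3).
For n = 13: C(16, 3) = 560.

560


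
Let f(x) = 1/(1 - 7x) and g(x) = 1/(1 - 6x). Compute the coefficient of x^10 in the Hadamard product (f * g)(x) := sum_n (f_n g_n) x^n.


f has coefficients f_k = 7^k and g has coefficients g_k = 6^k, so the Hadamard product has coefficient (f*g)_k = 7^k * 6^k = 42^k.
For k = 10: 42^10 = 17080198121677824.

17080198121677824


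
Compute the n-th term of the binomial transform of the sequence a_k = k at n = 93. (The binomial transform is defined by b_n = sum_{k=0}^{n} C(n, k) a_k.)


With a_k = k, b_n = sum_{k=0}^{n} C(n, k) k. Using k * C(n, k) = n * C(n-1, k-1) gives b_n = n * sum_{k>=1} C(n-1, k-1) = n * 2^(n-1).
For n = 93: 93 * 2^92 = 93 * 4951760157141521099596496896 = 460513694614161462262474211328.

460513694614161462262474211328


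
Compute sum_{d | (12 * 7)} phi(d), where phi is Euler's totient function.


First, 12 * 7 = 84. One classical identity is sum_{d | n} phi(d) = n (each k in [1, n] has a unique gcd with n, and among the k's with gcd(k, n) = n/d there are phi(d) of them). So the sum equals 84. We also verify directly:
Divisors of 84: 1, 2, 3, 4, 6, 7, 12, 14, 21, 28, 42, 84.
phi values: 1, 1, 2, 2, 2, 6, 4, 6, 12, 12, 12, 24.
Sum = 84.

84


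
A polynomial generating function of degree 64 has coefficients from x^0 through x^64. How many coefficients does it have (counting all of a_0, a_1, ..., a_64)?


A polynomial of degree 64 takes the form a_0 + a_1 x + ... + a_64 x^64.
The number of coefficients is 64 + 1 = 65.

65


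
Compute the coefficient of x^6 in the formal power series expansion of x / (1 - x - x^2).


Let f(x) = sum_{k>=0} a_k x^k. Multiplying f(x) * (1 - x - x^2) = x and matching coefficients gives a_0 = 0, a_1 = 1, and a_k = a_{k-1} + a_{k-2} for k >= 2. These are the Fibonacci numbers F_k.
Iterating from F_0 = 0, F_1 = 1:
F_0=0, F_1=1, F_2=1, F_3=2, F_4=3, F_5=5, F_6=8
F_6 = 8.

8


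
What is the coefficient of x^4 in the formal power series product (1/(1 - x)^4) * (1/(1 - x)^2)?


Combine the factors: (1/(1 - x)^4) * (1/(1 - x)^2) = 1/(1 - x)^6.
Then use 1/(1 - x)^r = sum_{k>=0} C(k + r - 1, r - 1) x^k with r = 6 and k = 4:
C(9, 5) = 126.

126


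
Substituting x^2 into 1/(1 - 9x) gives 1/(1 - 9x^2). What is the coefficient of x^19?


Since 1/(1 - 9x^2) only has even powers of x,
the coefficient of x^19 (odd) is 0.

0


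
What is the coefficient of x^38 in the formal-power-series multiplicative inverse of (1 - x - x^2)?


Let the inverse be f(x) = sum_{k>=0} a_k x^k. From f(x) * (1 - x - x^2) = 1 and matching coefficients:
 x^0: a_0 = 1.
 x^1: a_1 - a_0 = 0, so a_1 = 1.
 x^k (k >= 2): a_k - a_{k-1} - a_{k-2} = 0, i.e. a_k = a_{k-1} + a_{k-2}.
This is the Fibonacci-type recurrence shifted so that a_0 = a_1 = 1.
Iterating: a_0=1, a_1=1, a_2=2, a_3=3, a_4=5, a_5=8, a_6=13, a_7=21, a_8=34, a_9=55, ...
a_38 = 63245986.

63245986


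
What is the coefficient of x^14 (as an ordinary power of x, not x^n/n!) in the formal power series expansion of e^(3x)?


The exponential series is e^y = sum_{k>=0} y^k / k!. Substituting y = 3x gives
e^(3x) = sum_{k>=0} 3^k x^k / k!.
So the coefficient of x^n is a^n/n! with a = 3, n = 14:
3^14 / 14! = 4782969/87178291200 = 19683/358758400

19683/358758400


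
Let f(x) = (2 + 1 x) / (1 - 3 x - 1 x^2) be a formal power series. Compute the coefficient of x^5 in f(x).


Write f(x) = sum_{k>=0} a_k x^k. Multiplying both sides by 1 - 3 x - 1 x^2 gives
(1 - 3 x - 1 x^2) sum_{k>=0} a_k x^k = 2 + 1 x.
Matching coefficients:
 x^0: a_0 = 2
 x^1: a_1 - 3 a_0 = 1  =>  a_1 = 3*2 + 1 = 7
 x^k (k >= 2): a_k = 3 a_{k-1} + 1 a_{k-2}.
Iterating: a_2 = 23, a_3 = 76, a_4 = 251, a_5 = 829.
So the coefficient of x^5 is 829.

829


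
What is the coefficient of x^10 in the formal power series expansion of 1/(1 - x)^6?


The negative binomial / multiset identity is
1/(1 - x)^r = sum_{k>=0} C(k + r - 1, r - 1) x^k.
Here r = 6 and k = 10, so the coefficient is
C(10 + 5, 5) = C(15, 5)
= 3003

3003


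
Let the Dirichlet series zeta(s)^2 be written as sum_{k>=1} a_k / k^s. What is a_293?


The Dirichlet convolution of the constant function 1 with itself gives (1 * 1)(k) = sum_{d | k} 1 = d(k), the number of positive divisors of k.
Since zeta(s) = sum_{k>=1} 1/k^s, we have zeta(s)^2 = sum_{k>=1} d(k)/k^s, so a_k = d(k).
For k = 293: the divisors are 1, 293.
Count = 2.

2
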